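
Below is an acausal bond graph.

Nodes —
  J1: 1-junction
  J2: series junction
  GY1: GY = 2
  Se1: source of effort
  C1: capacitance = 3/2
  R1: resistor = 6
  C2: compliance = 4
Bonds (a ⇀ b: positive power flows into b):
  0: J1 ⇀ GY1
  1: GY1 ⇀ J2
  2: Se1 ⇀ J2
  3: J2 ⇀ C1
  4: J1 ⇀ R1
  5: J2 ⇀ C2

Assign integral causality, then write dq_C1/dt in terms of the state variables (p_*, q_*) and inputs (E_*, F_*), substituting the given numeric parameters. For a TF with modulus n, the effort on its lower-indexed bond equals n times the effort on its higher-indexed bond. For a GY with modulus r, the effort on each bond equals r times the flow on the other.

b2 stroke→J2  (Se1 (Se) sets effort on bond)
b3 stroke→J2  (prefer integral on C1)
b5 stroke→J2  (C2 outputs effort q/C2)
b1 stroke→GY1  (J2: last free bond brings flow in)
b0 stroke→GY1  (GY1 both-in/both-out from 1)
b4 stroke→J1  (J1: bond 0 brought flow, rest push out)

dq_C1/dt = 3*E_Se1/2 - q_C1 - 3*q_C2/8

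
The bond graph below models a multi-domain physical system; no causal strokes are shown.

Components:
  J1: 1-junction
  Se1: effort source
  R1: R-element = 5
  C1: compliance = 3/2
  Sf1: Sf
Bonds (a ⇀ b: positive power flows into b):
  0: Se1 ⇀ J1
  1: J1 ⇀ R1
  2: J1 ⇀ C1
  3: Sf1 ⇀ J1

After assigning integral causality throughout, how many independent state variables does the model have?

1  (C1 all integral)

#0 →J1  (Se1: effort source, stroke at far end)
#3 →Sf1  (Sf1 fixes flow; stroke at Sf1)
#1 →J1  (J1: bond 3 brought flow, rest push out)
#2 →J1  (common-f at J1 fixed by 3)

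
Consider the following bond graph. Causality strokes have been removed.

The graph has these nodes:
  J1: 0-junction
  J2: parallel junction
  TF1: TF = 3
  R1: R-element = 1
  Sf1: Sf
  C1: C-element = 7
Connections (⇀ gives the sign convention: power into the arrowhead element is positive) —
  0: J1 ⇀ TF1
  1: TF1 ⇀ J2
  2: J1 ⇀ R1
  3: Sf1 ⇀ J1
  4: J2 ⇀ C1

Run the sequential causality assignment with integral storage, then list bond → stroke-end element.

b3 →Sf1  (Sf1 fixes flow; stroke at Sf1)
b4 →J2  (C1: C, integral causality)
b1 →TF1  (J2: bond 4 brought effort, rest push out)
b0 →J1  (through TF1, causality passes straight; one stroke at TF1)
b2 →R1  (J1: bond 0 brought effort, rest push out)

b0 |J1
b1 |TF1
b2 |R1
b3 |Sf1
b4 |J2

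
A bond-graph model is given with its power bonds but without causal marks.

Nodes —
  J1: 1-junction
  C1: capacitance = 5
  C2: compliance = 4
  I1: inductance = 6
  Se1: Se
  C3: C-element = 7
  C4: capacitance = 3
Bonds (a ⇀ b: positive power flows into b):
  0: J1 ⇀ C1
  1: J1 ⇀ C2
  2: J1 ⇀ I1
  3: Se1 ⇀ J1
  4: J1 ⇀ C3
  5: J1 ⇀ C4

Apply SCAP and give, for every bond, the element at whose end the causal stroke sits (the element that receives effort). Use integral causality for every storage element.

bond 3 →J1  (Se1 fixes effort; stroke away)
bond 0 →J1  (C1 integral (e out))
bond 1 →J1  (prefer integral on C2)
bond 2 →I1  (I1: I, integral causality)
bond 4 →J1  (J1 flow already set via bond 2)
bond 5 →J1  (common-f at J1 fixed by 2)

β0 →J1
β1 →J1
β2 →I1
β3 →J1
β4 →J1
β5 →J1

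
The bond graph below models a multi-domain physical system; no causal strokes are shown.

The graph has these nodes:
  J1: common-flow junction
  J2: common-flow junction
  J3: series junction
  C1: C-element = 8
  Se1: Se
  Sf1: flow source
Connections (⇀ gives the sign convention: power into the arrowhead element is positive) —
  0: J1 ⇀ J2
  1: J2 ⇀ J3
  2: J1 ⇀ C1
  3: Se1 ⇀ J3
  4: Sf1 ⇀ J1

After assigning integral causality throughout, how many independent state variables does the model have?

b3 stroke→J3  (Se1: effort source, stroke at far end)
b4 stroke→Sf1  (Sf1 fixes flow; stroke at Sf1)
b0 stroke→J1  (J1 flow already set via bond 4)
b2 stroke→J1  (J1: bond 4 brought flow, rest push out)
b1 stroke→J2  (J2 flow already set via bond 0)

1  (C1 all integral)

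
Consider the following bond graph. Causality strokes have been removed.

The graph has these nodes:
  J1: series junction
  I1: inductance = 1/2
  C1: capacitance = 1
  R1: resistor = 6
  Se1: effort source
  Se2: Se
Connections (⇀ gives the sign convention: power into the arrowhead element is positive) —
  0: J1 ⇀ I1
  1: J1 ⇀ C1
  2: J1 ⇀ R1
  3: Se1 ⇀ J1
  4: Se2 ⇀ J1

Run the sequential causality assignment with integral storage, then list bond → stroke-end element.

bond 0 stroke→I1
bond 1 stroke→J1
bond 2 stroke→J1
bond 3 stroke→J1
bond 4 stroke→J1

β3 stroke→J1  (Se1 fixes effort; stroke away)
β4 stroke→J1  (Se2 fixes effort; stroke away)
β0 stroke→I1  (I1: I, integral causality)
β1 stroke→J1  (1-jn J1 has f-setter on 0)
β2 stroke→J1  (J1: bond 0 brought flow, rest push out)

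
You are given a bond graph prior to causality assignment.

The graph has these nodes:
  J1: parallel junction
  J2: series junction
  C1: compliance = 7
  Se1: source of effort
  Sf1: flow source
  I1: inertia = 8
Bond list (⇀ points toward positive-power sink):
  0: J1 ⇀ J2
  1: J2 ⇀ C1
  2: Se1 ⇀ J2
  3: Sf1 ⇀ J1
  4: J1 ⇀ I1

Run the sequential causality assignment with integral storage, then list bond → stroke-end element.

#0 |J1
#1 |J2
#2 |J2
#3 |Sf1
#4 |I1

bond 2 →J2  (Se1 (Se) sets effort on bond)
bond 3 →Sf1  (Sf1 fixes flow; stroke at Sf1)
bond 1 →J2  (prefer integral on C1)
bond 0 →J1  (J2: last free bond brings flow in)
bond 4 →I1  (common-e at J1 fixed by 0)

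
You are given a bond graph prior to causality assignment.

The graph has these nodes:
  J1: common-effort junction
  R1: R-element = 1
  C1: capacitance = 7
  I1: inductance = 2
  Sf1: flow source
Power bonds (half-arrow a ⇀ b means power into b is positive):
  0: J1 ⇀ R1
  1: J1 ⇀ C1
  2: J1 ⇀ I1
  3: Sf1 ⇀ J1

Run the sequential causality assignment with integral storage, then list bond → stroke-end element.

#3 stroke→Sf1  (Sf1 (Sf) sets flow on bond)
#1 stroke→J1  (C1 outputs effort q/C1)
#0 stroke→R1  (J1 effort already set via bond 1)
#2 stroke→I1  (J1: bond 1 brought effort, rest push out)

b0 →R1
b1 →J1
b2 →I1
b3 →Sf1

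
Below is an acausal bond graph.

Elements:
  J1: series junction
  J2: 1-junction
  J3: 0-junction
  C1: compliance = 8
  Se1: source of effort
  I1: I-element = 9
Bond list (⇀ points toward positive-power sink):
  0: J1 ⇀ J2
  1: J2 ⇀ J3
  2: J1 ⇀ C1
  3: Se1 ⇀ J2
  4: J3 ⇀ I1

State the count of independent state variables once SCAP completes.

bond 3 stroke→J2  (Se1: effort source, stroke at far end)
bond 2 stroke→J1  (C1 outputs effort q/C1)
bond 0 stroke→J2  (J1 needs exactly one f-in)
bond 1 stroke→J3  (closing 1-jn rule on J2)
bond 4 stroke→I1  (0-jn J3 has e-setter on 1)

2  (C1, I1 all integral)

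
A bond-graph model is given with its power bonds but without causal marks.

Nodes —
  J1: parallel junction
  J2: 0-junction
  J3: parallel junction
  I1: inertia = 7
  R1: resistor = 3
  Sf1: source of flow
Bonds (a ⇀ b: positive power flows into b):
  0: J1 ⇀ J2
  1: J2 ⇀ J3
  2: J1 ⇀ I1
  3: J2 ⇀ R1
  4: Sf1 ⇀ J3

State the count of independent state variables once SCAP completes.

#4 stroke at Sf1  (Sf1: flow source, stroke at near end)
#1 stroke at J3  (J3 needs exactly one e-in)
#2 stroke at I1  (I1 outputs flow p/I1)
#0 stroke at J1  (J1 needs exactly one e-in)
#3 stroke at J2  (J2 needs exactly one e-in)

1  (I1 all integral)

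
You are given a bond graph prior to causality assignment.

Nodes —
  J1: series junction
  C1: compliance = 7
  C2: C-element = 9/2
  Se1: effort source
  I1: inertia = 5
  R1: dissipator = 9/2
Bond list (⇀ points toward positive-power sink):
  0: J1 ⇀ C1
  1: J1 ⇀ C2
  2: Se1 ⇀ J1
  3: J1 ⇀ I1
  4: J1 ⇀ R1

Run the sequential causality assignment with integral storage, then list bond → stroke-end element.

b2 stroke at J1  (Se1 (Se) sets effort on bond)
b0 stroke at J1  (prefer integral on C1)
b1 stroke at J1  (C2 integral (e out))
b3 stroke at I1  (I1 outputs flow p/I1)
b4 stroke at J1  (J1: bond 3 brought flow, rest push out)

β0 stroke→J1
β1 stroke→J1
β2 stroke→J1
β3 stroke→I1
β4 stroke→J1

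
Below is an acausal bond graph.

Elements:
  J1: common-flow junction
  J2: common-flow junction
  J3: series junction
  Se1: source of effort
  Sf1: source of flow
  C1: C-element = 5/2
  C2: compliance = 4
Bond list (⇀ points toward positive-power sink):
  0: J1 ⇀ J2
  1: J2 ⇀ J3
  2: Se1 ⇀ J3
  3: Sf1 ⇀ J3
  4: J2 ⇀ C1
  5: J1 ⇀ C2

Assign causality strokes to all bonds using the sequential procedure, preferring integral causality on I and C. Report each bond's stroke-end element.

#0 stroke→J2
#1 stroke→J3
#2 stroke→J3
#3 stroke→Sf1
#4 stroke→J2
#5 stroke→J1

#2 →J3  (Se1: effort source, stroke at far end)
#3 →Sf1  (source Sf1 imposes f)
#1 →J3  (J3: bond 3 brought flow, rest push out)
#0 →J2  (J2: bond 1 brought flow, rest push out)
#4 →J2  (J2: bond 1 brought flow, rest push out)
#5 →J1  (1-jn J1 has f-setter on 0)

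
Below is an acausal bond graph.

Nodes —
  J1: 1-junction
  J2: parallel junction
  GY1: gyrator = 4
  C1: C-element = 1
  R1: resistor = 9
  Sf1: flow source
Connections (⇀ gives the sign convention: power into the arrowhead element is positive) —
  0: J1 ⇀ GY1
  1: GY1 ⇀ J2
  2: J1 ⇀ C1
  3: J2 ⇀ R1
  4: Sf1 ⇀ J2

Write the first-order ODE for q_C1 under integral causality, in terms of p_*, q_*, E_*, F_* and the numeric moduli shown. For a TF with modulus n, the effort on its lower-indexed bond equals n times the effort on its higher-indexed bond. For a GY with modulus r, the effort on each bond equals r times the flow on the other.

dq_C1/dt = 9*F_Sf1/4 - 9*q_C1/16

b4 stroke at Sf1  (Sf1: flow source, stroke at near end)
b2 stroke at J1  (C1 outputs effort q/C1)
b0 stroke at GY1  (J1: last free bond brings flow in)
b1 stroke at GY1  (through GY1, causality inverts; strokes same side of GY1)
b3 stroke at J2  (J2 needs exactly one e-in)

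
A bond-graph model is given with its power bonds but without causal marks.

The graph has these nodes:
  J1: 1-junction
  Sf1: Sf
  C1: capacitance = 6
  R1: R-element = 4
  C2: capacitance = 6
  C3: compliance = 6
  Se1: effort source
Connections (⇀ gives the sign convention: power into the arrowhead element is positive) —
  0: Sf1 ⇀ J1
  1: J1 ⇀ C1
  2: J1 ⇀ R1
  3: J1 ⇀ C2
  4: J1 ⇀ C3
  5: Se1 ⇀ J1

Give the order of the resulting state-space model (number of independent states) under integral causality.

3  (C1, C2, C3 all integral)

β0 |Sf1  (source Sf1 imposes f)
β5 |J1  (Se1 (Se) sets effort on bond)
β1 |J1  (common-f at J1 fixed by 0)
β2 |J1  (common-f at J1 fixed by 0)
β3 |J1  (J1 flow already set via bond 0)
β4 |J1  (common-f at J1 fixed by 0)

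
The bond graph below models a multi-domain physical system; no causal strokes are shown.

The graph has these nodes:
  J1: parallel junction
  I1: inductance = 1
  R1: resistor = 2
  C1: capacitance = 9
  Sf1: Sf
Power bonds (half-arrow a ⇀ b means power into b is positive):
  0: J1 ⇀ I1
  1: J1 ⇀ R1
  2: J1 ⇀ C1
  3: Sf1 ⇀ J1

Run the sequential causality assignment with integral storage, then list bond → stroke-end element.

#3 |Sf1  (Sf1: flow source, stroke at near end)
#0 |I1  (I1 outputs flow p/I1)
#2 |J1  (C1 outputs effort q/C1)
#1 |R1  (J1 effort already set via bond 2)

#0 stroke at I1
#1 stroke at R1
#2 stroke at J1
#3 stroke at Sf1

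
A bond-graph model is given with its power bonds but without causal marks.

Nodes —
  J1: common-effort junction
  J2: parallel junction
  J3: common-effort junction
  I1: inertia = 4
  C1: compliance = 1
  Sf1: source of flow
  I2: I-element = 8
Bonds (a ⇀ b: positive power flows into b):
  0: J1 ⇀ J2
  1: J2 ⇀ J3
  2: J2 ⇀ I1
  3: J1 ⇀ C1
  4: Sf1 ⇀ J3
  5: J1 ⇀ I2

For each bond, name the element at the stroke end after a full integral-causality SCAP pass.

b0 |J2
b1 |J3
b2 |I1
b3 |J1
b4 |Sf1
b5 |I2

bond 4 stroke→Sf1  (Sf1 fixes flow; stroke at Sf1)
bond 1 stroke→J3  (J3: last free bond brings effort in)
bond 2 stroke→I1  (I1 outputs flow p/I1)
bond 0 stroke→J2  (J2 needs exactly one e-in)
bond 3 stroke→J1  (prefer integral on C1)
bond 5 stroke→I2  (common-e at J1 fixed by 3)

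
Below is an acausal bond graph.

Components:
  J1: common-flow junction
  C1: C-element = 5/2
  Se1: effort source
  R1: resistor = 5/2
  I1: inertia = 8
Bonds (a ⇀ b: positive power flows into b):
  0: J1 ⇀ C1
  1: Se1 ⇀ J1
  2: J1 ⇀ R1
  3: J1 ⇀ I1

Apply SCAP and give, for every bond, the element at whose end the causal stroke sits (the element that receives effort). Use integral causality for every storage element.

b0 →J1
b1 →J1
b2 →J1
b3 →I1

bond 1 stroke→J1  (Se1 (Se) sets effort on bond)
bond 0 stroke→J1  (C1: C, integral causality)
bond 3 stroke→I1  (I1 outputs flow p/I1)
bond 2 stroke→J1  (J1: bond 3 brought flow, rest push out)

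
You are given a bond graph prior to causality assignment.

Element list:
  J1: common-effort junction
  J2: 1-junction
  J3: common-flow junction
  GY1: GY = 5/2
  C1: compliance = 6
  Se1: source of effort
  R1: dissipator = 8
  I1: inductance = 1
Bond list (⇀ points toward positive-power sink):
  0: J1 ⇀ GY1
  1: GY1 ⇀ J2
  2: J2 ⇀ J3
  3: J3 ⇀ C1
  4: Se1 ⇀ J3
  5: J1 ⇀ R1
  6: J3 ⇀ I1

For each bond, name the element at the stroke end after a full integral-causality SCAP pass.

β0 |J1
β1 |J2
β2 |J3
β3 |J3
β4 |J3
β5 |R1
β6 |I1

bond 4 |J3  (source Se1 imposes e)
bond 3 |J3  (prefer integral on C1)
bond 6 |I1  (I1 integral (f out))
bond 2 |J3  (J3: bond 6 brought flow, rest push out)
bond 1 |J2  (1-jn J2 has f-setter on 2)
bond 0 |J1  (GY GY1: same side as bond 1)
bond 5 |R1  (0-jn J1 has e-setter on 0)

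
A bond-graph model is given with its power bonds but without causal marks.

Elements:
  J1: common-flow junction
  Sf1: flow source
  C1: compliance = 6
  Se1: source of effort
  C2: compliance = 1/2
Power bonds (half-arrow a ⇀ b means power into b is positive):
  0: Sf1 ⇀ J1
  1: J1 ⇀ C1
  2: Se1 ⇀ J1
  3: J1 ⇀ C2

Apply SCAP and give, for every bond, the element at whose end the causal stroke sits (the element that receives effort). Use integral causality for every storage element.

b0 |Sf1  (Sf1 fixes flow; stroke at Sf1)
b2 |J1  (Se1 fixes effort; stroke away)
b1 |J1  (1-jn J1 has f-setter on 0)
b3 |J1  (J1 flow already set via bond 0)

#0 |Sf1
#1 |J1
#2 |J1
#3 |J1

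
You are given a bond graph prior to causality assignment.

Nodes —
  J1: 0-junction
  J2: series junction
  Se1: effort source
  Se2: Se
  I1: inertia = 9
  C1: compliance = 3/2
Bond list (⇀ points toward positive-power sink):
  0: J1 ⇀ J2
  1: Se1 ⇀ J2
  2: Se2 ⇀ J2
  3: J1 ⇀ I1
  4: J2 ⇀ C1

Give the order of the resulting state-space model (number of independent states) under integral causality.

2  (C1, I1 all integral)

bond 1 |J2  (Se1 fixes effort; stroke away)
bond 2 |J2  (Se2 (Se) sets effort on bond)
bond 3 |I1  (I1 integral (f out))
bond 0 |J1  (J1 needs exactly one e-in)
bond 4 |J2  (common-f at J2 fixed by 0)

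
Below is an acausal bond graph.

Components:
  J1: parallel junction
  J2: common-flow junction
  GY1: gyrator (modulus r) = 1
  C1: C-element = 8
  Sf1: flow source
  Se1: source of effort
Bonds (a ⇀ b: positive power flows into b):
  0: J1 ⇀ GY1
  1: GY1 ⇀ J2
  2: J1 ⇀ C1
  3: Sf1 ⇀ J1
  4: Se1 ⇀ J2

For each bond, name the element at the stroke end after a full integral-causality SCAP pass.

b0 stroke at GY1
b1 stroke at GY1
b2 stroke at J1
b3 stroke at Sf1
b4 stroke at J2

bond 3 |Sf1  (Sf1: flow source, stroke at near end)
bond 4 |J2  (source Se1 imposes e)
bond 1 |GY1  (J2: last free bond brings flow in)
bond 0 |GY1  (GY1 both-in/both-out from 1)
bond 2 |J1  (J1: last free bond brings effort in)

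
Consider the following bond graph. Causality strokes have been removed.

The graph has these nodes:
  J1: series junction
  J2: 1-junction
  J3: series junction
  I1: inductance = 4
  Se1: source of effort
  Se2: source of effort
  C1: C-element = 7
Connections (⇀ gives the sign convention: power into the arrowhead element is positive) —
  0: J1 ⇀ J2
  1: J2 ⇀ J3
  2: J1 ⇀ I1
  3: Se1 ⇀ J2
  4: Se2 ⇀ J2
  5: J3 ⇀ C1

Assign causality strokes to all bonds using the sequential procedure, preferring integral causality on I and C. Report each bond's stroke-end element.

b3 stroke at J2  (Se1: effort source, stroke at far end)
b4 stroke at J2  (Se2 fixes effort; stroke away)
b2 stroke at I1  (I1 integral (f out))
b0 stroke at J1  (common-f at J1 fixed by 2)
b1 stroke at J2  (common-f at J2 fixed by 0)
b5 stroke at J3  (1-jn J3 has f-setter on 1)

β0 stroke→J1
β1 stroke→J2
β2 stroke→I1
β3 stroke→J2
β4 stroke→J2
β5 stroke→J3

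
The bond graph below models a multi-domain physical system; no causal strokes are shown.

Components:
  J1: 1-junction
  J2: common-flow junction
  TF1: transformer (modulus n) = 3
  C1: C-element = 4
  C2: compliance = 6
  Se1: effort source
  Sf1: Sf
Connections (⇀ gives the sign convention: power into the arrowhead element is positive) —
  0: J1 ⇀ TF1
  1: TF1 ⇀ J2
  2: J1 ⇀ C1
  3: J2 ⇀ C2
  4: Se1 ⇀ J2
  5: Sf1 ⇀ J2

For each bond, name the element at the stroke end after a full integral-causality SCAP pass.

b0 stroke→TF1
b1 stroke→J2
b2 stroke→J1
b3 stroke→J2
b4 stroke→J2
b5 stroke→Sf1

β4 stroke→J2  (Se1 fixes effort; stroke away)
β5 stroke→Sf1  (Sf1: flow source, stroke at near end)
β1 stroke→J2  (J2: bond 5 brought flow, rest push out)
β3 stroke→J2  (J2: bond 5 brought flow, rest push out)
β0 stroke→TF1  (TF1: transformer flips bond 1)
β2 stroke→J1  (common-f at J1 fixed by 0)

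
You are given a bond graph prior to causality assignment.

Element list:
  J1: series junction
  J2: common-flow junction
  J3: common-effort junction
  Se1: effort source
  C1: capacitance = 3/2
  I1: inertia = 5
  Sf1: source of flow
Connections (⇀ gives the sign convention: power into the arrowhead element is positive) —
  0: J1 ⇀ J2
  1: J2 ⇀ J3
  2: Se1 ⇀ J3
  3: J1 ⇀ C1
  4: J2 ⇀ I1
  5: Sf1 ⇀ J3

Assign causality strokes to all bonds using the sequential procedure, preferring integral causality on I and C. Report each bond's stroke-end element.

β2 stroke at J3  (source Se1 imposes e)
β5 stroke at Sf1  (source Sf1 imposes f)
β1 stroke at J2  (common-e at J3 fixed by 2)
β3 stroke at J1  (C1 integral (e out))
β0 stroke at J2  (J1: last free bond brings flow in)
β4 stroke at I1  (closing 1-jn rule on J2)

bond 0 →J2
bond 1 →J2
bond 2 →J3
bond 3 →J1
bond 4 →I1
bond 5 →Sf1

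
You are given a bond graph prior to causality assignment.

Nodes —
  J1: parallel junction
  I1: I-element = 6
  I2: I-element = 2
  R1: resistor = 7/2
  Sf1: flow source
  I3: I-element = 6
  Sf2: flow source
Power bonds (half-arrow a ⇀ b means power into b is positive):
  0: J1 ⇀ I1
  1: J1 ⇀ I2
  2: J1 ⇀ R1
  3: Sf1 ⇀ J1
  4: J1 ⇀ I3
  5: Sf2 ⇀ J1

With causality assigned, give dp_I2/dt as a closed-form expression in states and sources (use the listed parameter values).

dp_I2/dt = 7*F_Sf1/2 + 7*F_Sf2/2 - 7*p_I1/12 - 7*p_I2/4 - 7*p_I3/12

b3 |Sf1  (Sf1: flow source, stroke at near end)
b5 |Sf2  (Sf2 (Sf) sets flow on bond)
b0 |I1  (I1 integral (f out))
b1 |I2  (I2 outputs flow p/I2)
b4 |I3  (prefer integral on I3)
b2 |J1  (only one effort-in slot at J1)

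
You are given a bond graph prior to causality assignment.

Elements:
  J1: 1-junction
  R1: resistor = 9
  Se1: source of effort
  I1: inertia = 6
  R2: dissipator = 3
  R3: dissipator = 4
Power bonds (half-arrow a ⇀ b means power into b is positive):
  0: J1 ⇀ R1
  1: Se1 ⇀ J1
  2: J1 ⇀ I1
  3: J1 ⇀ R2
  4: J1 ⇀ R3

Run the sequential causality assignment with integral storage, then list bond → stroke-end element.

#1 |J1  (source Se1 imposes e)
#2 |I1  (I1: I, integral causality)
#0 |J1  (1-jn J1 has f-setter on 2)
#3 |J1  (1-jn J1 has f-setter on 2)
#4 |J1  (J1 flow already set via bond 2)

b0 |J1
b1 |J1
b2 |I1
b3 |J1
b4 |J1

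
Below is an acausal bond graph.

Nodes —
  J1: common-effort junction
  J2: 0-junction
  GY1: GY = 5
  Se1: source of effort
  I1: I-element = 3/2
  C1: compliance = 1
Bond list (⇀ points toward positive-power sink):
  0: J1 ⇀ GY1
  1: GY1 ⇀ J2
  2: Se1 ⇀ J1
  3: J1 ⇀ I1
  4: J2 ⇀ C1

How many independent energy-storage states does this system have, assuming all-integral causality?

#2 →J1  (Se1: effort source, stroke at far end)
#0 →GY1  (0-jn J1 has e-setter on 2)
#3 →I1  (0-jn J1 has e-setter on 2)
#1 →GY1  (GY1: gyrator matches bond 0)
#4 →J2  (only one effort-in slot at J2)

2  (C1, I1 all integral)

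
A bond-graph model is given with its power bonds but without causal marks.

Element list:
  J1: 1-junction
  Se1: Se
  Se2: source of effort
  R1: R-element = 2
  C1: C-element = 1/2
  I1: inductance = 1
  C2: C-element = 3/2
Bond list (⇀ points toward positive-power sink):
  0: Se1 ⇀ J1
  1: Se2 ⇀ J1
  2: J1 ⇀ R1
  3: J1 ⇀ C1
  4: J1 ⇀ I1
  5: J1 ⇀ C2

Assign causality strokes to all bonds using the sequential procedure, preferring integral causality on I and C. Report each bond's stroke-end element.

bond 0 stroke→J1  (Se1 (Se) sets effort on bond)
bond 1 stroke→J1  (source Se2 imposes e)
bond 3 stroke→J1  (C1 integral (e out))
bond 4 stroke→I1  (I1: I, integral causality)
bond 2 stroke→J1  (1-jn J1 has f-setter on 4)
bond 5 stroke→J1  (1-jn J1 has f-setter on 4)

β0 →J1
β1 →J1
β2 →J1
β3 →J1
β4 →I1
β5 →J1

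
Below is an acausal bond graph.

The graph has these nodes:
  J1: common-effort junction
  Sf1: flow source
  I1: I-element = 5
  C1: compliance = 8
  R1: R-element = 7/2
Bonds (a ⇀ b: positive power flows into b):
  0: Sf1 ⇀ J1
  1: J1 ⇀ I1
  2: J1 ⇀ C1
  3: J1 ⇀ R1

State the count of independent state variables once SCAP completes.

2  (C1, I1 all integral)

β0 |Sf1  (Sf1: flow source, stroke at near end)
β1 |I1  (I1 integral (f out))
β2 |J1  (C1: C, integral causality)
β3 |R1  (J1 effort already set via bond 2)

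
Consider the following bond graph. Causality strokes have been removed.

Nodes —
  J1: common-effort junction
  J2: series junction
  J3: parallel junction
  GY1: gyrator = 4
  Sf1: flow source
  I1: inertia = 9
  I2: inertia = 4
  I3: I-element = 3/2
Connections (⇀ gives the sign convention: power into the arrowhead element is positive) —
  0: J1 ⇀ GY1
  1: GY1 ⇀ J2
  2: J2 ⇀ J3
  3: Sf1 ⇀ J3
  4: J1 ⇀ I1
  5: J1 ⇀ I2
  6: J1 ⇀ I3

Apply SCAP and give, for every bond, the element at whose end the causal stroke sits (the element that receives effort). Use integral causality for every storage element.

b0 stroke at J1
b1 stroke at J2
b2 stroke at J3
b3 stroke at Sf1
b4 stroke at I1
b5 stroke at I2
b6 stroke at I3

#3 →Sf1  (source Sf1 imposes f)
#2 →J3  (only one effort-in slot at J3)
#1 →J2  (common-f at J2 fixed by 2)
#0 →J1  (GY1 both-in/both-out from 1)
#4 →I1  (common-e at J1 fixed by 0)
#5 →I2  (J1: bond 0 brought effort, rest push out)
#6 →I3  (J1 effort already set via bond 0)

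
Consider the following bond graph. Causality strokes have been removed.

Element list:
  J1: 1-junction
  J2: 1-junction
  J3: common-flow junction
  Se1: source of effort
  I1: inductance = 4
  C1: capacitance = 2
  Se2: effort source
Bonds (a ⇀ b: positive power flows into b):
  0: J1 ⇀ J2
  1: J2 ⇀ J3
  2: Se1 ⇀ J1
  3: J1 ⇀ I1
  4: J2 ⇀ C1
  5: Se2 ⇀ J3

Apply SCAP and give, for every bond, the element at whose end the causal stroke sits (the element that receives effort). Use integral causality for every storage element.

#2 stroke→J1  (Se1: effort source, stroke at far end)
#5 stroke→J3  (Se2 (Se) sets effort on bond)
#1 stroke→J2  (J3 needs exactly one f-in)
#3 stroke→I1  (I1 integral (f out))
#0 stroke→J1  (J1 flow already set via bond 3)
#4 stroke→J2  (J2: bond 0 brought flow, rest push out)

bond 0 stroke→J1
bond 1 stroke→J2
bond 2 stroke→J1
bond 3 stroke→I1
bond 4 stroke→J2
bond 5 stroke→J3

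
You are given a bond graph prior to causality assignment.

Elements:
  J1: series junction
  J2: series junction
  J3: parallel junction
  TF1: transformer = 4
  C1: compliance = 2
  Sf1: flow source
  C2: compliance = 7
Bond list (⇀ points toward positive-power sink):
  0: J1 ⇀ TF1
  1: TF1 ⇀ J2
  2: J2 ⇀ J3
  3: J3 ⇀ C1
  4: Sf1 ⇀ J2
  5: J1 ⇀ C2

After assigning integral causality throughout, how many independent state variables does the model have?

2  (C1, C2 all integral)

β4 |Sf1  (Sf1 (Sf) sets flow on bond)
β1 |J2  (common-f at J2 fixed by 4)
β2 |J2  (J2 flow already set via bond 4)
β3 |J3  (J3 needs exactly one e-in)
β0 |TF1  (TF1: transformer flips bond 1)
β5 |J1  (J1 flow already set via bond 0)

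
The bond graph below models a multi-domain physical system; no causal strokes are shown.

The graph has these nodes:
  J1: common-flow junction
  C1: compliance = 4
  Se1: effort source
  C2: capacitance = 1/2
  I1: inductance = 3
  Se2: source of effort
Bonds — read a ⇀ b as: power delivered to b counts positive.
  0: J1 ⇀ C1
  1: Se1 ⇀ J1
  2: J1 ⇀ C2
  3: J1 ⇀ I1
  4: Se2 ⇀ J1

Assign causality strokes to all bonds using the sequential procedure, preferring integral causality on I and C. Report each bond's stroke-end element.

bond 1 stroke at J1  (source Se1 imposes e)
bond 4 stroke at J1  (source Se2 imposes e)
bond 0 stroke at J1  (C1 outputs effort q/C1)
bond 2 stroke at J1  (C2 integral (e out))
bond 3 stroke at I1  (J1 needs exactly one f-in)

#0 |J1
#1 |J1
#2 |J1
#3 |I1
#4 |J1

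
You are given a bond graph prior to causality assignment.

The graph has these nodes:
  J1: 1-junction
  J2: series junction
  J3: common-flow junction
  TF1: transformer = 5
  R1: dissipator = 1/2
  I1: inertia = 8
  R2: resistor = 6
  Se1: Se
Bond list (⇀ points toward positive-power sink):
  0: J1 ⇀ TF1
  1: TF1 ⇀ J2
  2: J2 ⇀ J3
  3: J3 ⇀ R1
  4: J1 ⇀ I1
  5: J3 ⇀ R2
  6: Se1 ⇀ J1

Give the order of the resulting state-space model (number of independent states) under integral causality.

b6 →J1  (Se1: effort source, stroke at far end)
b4 →I1  (I1 outputs flow p/I1)
b0 →J1  (1-jn J1 has f-setter on 4)
b1 →TF1  (TF1: transformer flips bond 0)
b2 →J2  (J2 flow already set via bond 1)
b3 →J3  (J3: bond 2 brought flow, rest push out)
b5 →J3  (1-jn J3 has f-setter on 2)

1  (I1 all integral)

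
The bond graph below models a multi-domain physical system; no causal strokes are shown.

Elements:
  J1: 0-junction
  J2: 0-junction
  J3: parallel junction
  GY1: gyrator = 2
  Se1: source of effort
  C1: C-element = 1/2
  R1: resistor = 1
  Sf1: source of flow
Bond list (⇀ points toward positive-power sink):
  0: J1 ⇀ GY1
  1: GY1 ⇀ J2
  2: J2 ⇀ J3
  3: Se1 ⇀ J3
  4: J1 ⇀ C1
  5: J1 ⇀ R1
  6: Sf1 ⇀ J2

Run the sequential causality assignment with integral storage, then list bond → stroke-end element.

bond 0 |GY1
bond 1 |GY1
bond 2 |J2
bond 3 |J3
bond 4 |J1
bond 5 |R1
bond 6 |Sf1

b3 stroke at J3  (Se1 fixes effort; stroke away)
b6 stroke at Sf1  (Sf1 fixes flow; stroke at Sf1)
b2 stroke at J2  (0-jn J3 has e-setter on 3)
b1 stroke at GY1  (J2 effort already set via bond 2)
b0 stroke at GY1  (GY1: gyrator matches bond 1)
b4 stroke at J1  (prefer integral on C1)
b5 stroke at R1  (0-jn J1 has e-setter on 4)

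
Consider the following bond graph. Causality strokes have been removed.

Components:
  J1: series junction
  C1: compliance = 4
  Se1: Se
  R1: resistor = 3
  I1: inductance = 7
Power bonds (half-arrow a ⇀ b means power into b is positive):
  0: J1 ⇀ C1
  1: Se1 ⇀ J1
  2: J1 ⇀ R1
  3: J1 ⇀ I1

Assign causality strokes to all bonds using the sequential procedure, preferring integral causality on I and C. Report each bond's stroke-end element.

bond 0 →J1
bond 1 →J1
bond 2 →J1
bond 3 →I1

b1 |J1  (Se1 (Se) sets effort on bond)
b0 |J1  (C1 outputs effort q/C1)
b3 |I1  (I1 integral (f out))
b2 |J1  (1-jn J1 has f-setter on 3)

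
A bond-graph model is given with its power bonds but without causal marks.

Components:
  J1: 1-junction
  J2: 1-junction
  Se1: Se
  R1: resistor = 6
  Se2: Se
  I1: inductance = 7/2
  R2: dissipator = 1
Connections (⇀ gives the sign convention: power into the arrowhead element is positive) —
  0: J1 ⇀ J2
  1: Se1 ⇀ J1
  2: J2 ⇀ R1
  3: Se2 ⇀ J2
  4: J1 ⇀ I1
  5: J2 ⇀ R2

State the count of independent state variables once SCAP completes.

1  (I1 all integral)

bond 1 |J1  (source Se1 imposes e)
bond 3 |J2  (Se2: effort source, stroke at far end)
bond 4 |I1  (I1 integral (f out))
bond 0 |J1  (1-jn J1 has f-setter on 4)
bond 2 |J2  (common-f at J2 fixed by 0)
bond 5 |J2  (J2: bond 0 brought flow, rest push out)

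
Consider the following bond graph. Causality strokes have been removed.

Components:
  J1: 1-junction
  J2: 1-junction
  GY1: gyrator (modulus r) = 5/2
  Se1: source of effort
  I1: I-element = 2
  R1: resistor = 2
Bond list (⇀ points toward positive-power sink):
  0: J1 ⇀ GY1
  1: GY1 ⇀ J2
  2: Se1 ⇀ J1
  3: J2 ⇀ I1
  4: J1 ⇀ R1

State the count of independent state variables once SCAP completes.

b2 →J1  (Se1 fixes effort; stroke away)
b3 →I1  (prefer integral on I1)
b1 →J2  (J2: bond 3 brought flow, rest push out)
b0 →J1  (GY GY1: same side as bond 1)
b4 →R1  (closing 1-jn rule on J1)

1  (I1 all integral)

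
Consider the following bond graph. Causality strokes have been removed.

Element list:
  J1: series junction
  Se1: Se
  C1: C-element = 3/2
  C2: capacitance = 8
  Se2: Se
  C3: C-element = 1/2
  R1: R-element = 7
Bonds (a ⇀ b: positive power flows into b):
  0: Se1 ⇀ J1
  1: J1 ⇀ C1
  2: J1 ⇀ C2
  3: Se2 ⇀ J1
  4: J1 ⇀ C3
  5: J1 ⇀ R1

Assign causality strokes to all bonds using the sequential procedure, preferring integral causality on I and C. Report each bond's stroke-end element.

β0 stroke at J1
β1 stroke at J1
β2 stroke at J1
β3 stroke at J1
β4 stroke at J1
β5 stroke at R1

β0 stroke at J1  (Se1 (Se) sets effort on bond)
β3 stroke at J1  (Se2 (Se) sets effort on bond)
β1 stroke at J1  (C1: C, integral causality)
β2 stroke at J1  (prefer integral on C2)
β4 stroke at J1  (C3 integral (e out))
β5 stroke at R1  (only one flow-in slot at J1)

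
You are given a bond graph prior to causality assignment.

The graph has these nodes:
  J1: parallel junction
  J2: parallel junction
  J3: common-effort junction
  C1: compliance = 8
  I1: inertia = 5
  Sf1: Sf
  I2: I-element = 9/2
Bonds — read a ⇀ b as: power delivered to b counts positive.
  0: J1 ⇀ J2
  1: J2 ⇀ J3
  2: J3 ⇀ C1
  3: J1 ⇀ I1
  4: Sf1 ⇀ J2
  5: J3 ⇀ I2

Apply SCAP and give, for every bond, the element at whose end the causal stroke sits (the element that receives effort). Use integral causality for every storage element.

b0 →J1
b1 →J2
b2 →J3
b3 →I1
b4 →Sf1
b5 →I2

#4 |Sf1  (Sf1 fixes flow; stroke at Sf1)
#2 |J3  (C1: C, integral causality)
#1 |J2  (J3: bond 2 brought effort, rest push out)
#5 |I2  (J3: bond 2 brought effort, rest push out)
#0 |J1  (common-e at J2 fixed by 1)
#3 |I1  (J1 effort already set via bond 0)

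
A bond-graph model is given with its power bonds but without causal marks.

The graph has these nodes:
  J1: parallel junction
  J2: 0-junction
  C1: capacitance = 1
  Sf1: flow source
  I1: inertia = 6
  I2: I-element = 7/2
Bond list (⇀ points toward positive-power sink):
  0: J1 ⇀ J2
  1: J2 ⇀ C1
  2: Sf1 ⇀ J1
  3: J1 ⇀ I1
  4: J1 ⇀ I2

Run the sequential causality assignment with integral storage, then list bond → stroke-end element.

bond 2 stroke→Sf1  (Sf1 fixes flow; stroke at Sf1)
bond 1 stroke→J2  (C1 integral (e out))
bond 0 stroke→J1  (0-jn J2 has e-setter on 1)
bond 3 stroke→I1  (J1: bond 0 brought effort, rest push out)
bond 4 stroke→I2  (0-jn J1 has e-setter on 0)

#0 →J1
#1 →J2
#2 →Sf1
#3 →I1
#4 →I2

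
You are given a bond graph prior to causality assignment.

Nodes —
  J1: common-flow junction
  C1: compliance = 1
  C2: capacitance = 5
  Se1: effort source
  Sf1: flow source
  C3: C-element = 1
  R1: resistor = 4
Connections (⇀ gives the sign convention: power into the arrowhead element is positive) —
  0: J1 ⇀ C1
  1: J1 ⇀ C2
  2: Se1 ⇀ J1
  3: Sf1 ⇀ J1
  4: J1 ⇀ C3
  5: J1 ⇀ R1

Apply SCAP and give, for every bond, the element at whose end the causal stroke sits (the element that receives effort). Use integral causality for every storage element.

bond 2 stroke→J1  (Se1 (Se) sets effort on bond)
bond 3 stroke→Sf1  (Sf1: flow source, stroke at near end)
bond 0 stroke→J1  (J1: bond 3 brought flow, rest push out)
bond 1 stroke→J1  (common-f at J1 fixed by 3)
bond 4 stroke→J1  (1-jn J1 has f-setter on 3)
bond 5 stroke→J1  (1-jn J1 has f-setter on 3)

#0 |J1
#1 |J1
#2 |J1
#3 |Sf1
#4 |J1
#5 |J1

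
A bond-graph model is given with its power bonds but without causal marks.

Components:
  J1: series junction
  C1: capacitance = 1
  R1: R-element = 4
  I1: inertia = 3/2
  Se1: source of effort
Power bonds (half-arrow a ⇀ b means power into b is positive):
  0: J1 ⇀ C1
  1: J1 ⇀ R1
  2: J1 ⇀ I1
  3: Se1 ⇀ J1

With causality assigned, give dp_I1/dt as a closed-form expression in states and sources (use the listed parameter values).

dp_I1/dt = E_Se1 - 8*p_I1/3 - q_C1

β3 stroke at J1  (Se1 fixes effort; stroke away)
β0 stroke at J1  (C1 integral (e out))
β2 stroke at I1  (prefer integral on I1)
β1 stroke at J1  (common-f at J1 fixed by 2)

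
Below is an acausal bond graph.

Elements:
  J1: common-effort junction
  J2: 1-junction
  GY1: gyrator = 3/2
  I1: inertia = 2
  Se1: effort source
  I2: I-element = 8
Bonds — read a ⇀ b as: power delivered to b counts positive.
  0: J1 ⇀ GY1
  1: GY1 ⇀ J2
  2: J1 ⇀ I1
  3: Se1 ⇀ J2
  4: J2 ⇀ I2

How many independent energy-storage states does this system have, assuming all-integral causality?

2  (I1, I2 all integral)

bond 3 |J2  (Se1 (Se) sets effort on bond)
bond 2 |I1  (prefer integral on I1)
bond 0 |J1  (J1: last free bond brings effort in)
bond 1 |J2  (GY1 both-in/both-out from 0)
bond 4 |I2  (closing 1-jn rule on J2)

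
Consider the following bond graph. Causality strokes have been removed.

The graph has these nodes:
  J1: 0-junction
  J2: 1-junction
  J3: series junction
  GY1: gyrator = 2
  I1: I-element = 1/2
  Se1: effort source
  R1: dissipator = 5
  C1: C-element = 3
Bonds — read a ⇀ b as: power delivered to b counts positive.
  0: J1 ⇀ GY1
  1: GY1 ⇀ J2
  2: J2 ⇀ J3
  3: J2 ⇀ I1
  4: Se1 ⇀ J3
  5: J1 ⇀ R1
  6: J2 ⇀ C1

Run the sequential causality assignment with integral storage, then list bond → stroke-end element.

b4 stroke at J3  (Se1: effort source, stroke at far end)
b2 stroke at J2  (J3: last free bond brings flow in)
b3 stroke at I1  (I1: I, integral causality)
b1 stroke at J2  (J2 flow already set via bond 3)
b6 stroke at J2  (common-f at J2 fixed by 3)
b0 stroke at J1  (GY1: gyrator matches bond 1)
b5 stroke at R1  (J1 effort already set via bond 0)

#0 stroke→J1
#1 stroke→J2
#2 stroke→J2
#3 stroke→I1
#4 stroke→J3
#5 stroke→R1
#6 stroke→J2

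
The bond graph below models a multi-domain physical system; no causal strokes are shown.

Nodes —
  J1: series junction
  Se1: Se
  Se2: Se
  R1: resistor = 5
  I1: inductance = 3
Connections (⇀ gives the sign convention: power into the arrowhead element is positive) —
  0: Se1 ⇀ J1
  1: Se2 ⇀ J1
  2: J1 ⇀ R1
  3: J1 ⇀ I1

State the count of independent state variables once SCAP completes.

b0 stroke→J1  (Se1 (Se) sets effort on bond)
b1 stroke→J1  (source Se2 imposes e)
b3 stroke→I1  (I1 integral (f out))
b2 stroke→J1  (common-f at J1 fixed by 3)

1  (I1 all integral)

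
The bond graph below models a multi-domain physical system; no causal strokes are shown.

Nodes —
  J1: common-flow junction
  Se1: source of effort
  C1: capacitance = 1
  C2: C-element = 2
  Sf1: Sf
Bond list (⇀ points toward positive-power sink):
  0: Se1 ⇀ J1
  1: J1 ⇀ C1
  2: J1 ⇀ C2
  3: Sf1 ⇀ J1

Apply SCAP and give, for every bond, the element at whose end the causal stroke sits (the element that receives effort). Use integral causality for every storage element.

#0 stroke at J1
#1 stroke at J1
#2 stroke at J1
#3 stroke at Sf1

β0 stroke at J1  (Se1 (Se) sets effort on bond)
β3 stroke at Sf1  (Sf1: flow source, stroke at near end)
β1 stroke at J1  (J1 flow already set via bond 3)
β2 stroke at J1  (1-jn J1 has f-setter on 3)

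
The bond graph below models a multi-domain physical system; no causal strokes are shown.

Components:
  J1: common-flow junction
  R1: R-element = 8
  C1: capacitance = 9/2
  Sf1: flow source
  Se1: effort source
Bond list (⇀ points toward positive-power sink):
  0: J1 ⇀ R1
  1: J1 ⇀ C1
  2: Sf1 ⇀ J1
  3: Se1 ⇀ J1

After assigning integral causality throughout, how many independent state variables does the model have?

1  (C1 all integral)

#2 stroke→Sf1  (Sf1: flow source, stroke at near end)
#3 stroke→J1  (Se1: effort source, stroke at far end)
#0 stroke→J1  (1-jn J1 has f-setter on 2)
#1 stroke→J1  (1-jn J1 has f-setter on 2)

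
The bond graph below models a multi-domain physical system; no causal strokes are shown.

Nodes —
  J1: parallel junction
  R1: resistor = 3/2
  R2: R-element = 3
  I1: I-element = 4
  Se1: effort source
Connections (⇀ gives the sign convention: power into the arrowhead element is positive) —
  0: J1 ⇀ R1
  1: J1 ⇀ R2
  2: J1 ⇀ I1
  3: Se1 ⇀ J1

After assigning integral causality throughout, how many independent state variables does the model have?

1  (I1 all integral)

b3 stroke→J1  (Se1: effort source, stroke at far end)
b0 stroke→R1  (J1 effort already set via bond 3)
b1 stroke→R2  (J1 effort already set via bond 3)
b2 stroke→I1  (common-e at J1 fixed by 3)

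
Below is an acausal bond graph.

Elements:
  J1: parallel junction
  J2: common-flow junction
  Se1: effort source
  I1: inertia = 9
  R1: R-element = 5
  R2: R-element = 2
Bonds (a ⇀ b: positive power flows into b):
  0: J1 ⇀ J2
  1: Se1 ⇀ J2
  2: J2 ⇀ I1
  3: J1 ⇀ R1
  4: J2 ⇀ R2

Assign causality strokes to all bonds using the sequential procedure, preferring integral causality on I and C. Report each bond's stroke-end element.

β1 stroke at J2  (source Se1 imposes e)
β2 stroke at I1  (I1 outputs flow p/I1)
β0 stroke at J2  (J2: bond 2 brought flow, rest push out)
β4 stroke at J2  (J2: bond 2 brought flow, rest push out)
β3 stroke at J1  (J1: last free bond brings effort in)

#0 |J2
#1 |J2
#2 |I1
#3 |J1
#4 |J2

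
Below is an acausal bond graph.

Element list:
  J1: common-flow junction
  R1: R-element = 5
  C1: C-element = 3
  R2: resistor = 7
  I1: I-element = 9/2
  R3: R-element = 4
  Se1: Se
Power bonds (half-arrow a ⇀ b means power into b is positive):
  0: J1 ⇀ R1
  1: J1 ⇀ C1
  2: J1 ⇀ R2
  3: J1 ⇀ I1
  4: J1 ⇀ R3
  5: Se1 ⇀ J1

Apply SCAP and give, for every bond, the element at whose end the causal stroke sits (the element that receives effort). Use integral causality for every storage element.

bond 0 stroke→J1
bond 1 stroke→J1
bond 2 stroke→J1
bond 3 stroke→I1
bond 4 stroke→J1
bond 5 stroke→J1

bond 5 stroke→J1  (Se1 fixes effort; stroke away)
bond 1 stroke→J1  (C1: C, integral causality)
bond 3 stroke→I1  (prefer integral on I1)
bond 0 stroke→J1  (1-jn J1 has f-setter on 3)
bond 2 stroke→J1  (1-jn J1 has f-setter on 3)
bond 4 stroke→J1  (1-jn J1 has f-setter on 3)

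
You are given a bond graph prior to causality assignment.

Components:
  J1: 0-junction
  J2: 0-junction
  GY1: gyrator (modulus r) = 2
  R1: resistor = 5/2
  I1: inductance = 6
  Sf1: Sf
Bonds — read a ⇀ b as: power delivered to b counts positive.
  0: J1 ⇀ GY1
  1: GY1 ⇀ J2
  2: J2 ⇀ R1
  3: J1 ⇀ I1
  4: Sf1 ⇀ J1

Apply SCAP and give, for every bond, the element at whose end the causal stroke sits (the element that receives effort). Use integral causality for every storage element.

bond 0 stroke→J1
bond 1 stroke→J2
bond 2 stroke→R1
bond 3 stroke→I1
bond 4 stroke→Sf1

b4 stroke at Sf1  (Sf1: flow source, stroke at near end)
b3 stroke at I1  (prefer integral on I1)
b0 stroke at J1  (only one effort-in slot at J1)
b1 stroke at J2  (through GY1, causality inverts; strokes same side of GY1)
b2 stroke at R1  (common-e at J2 fixed by 1)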